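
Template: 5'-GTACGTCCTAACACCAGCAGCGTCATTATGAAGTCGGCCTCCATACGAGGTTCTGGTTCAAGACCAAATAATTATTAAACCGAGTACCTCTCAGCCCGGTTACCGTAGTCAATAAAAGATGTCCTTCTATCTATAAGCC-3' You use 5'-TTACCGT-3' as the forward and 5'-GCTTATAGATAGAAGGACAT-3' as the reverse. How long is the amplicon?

Scanning the template, TTACCGT occurs at positions 100–106; this primer anneals to the bottom strand there with its 3' end pointing downstream.
The reverse primer's reverse complement is ATGTCCTTCTATCTATAAGC, which matches the template at positions 119–138.
Amplicon spans positions 100–138: 39 bp.

39 bp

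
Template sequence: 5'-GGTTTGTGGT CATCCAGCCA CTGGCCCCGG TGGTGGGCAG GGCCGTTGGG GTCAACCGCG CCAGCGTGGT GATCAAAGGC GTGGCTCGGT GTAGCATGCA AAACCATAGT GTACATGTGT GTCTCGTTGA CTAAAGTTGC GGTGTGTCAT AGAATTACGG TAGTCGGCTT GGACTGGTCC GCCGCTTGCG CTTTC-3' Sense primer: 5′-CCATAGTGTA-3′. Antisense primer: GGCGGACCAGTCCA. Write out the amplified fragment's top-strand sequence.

The forward primer matches the template at positions 104–113.
Taking the reverse complement of GGCGGACCAGTCCA gives TGGACTGGTCCGCC, found at positions 170–183 on the template; the primer anneals here to the top strand with its 3' end pointing upstream.
The product is the template from position 104 through 183 (80 bp).

5'-CCATAGTGTACATGTGTGTCTCGTTGACTAAAGTTGCGGTGTGTCATAGAATTACGGTAGTCGGCTTGGACTGGTCCGCC-3'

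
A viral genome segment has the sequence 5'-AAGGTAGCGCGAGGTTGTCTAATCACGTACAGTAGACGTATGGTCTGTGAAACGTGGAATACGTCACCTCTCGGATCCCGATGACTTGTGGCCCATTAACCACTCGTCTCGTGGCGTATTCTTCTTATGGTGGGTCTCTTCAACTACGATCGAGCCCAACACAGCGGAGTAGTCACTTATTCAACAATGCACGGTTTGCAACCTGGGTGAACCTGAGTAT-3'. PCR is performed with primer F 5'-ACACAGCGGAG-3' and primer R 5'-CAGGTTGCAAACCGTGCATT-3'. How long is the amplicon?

47 bp

Forward primer ACACAGCGGAG is found on the top strand at positions 159–169.
The reverse primer's reverse complement is AATGCACGGTTTGCAACCTG, which matches the template at positions 186–205.
The product runs from position 159 to position 205, so its length is 205 − 159 + 1 = 47 bp.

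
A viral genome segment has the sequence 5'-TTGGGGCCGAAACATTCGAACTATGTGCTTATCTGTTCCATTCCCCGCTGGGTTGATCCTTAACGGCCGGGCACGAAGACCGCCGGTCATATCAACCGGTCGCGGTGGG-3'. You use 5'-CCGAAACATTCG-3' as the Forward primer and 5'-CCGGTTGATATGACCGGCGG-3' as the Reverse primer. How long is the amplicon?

93 bp

Scanning the template, CCGAAACATTCG occurs at positions 7–18; this primer anneals to the bottom strand there with its 3' end pointing downstream.
Taking the reverse complement of CCGGTTGATATGACCGGCGG gives CCGCCGGTCATATCAACCGG, found at positions 80–99 on the template; the primer anneals here to the top strand with its 3' end pointing upstream.
The product runs from position 7 to position 99, so its length is 99 − 7 + 1 = 93 bp.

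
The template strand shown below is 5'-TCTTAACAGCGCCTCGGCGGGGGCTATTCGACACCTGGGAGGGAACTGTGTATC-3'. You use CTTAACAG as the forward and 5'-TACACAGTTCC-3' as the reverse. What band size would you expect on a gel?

Scanning the template, CTTAACAG occurs at positions 2–9; this primer anneals to the bottom strand there with its 3' end pointing downstream.
Reverse complement of the reverse primer: GGAACTGTGTA. This occurs on the top strand at positions 42–52.
The product runs from position 2 to position 52, so its length is 52 − 2 + 1 = 51 bp.

51 bp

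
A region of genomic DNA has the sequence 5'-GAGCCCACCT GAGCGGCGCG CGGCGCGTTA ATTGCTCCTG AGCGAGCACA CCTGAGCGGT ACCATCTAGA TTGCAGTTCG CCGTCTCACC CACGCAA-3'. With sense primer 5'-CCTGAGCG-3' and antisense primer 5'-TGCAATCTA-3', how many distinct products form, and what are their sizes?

Three products: 68 bp, 39 bp, 25 bp

The forward primer CCTGAGCG matches the top strand at positions 8–15, 37–44, 51–58.
The reverse primer's reverse complement is TAGATTGCA, matching at positions 67–75.
Each forward site pairs with the reverse site to give a product ending at position 75: sizes 68, 39, 25 bp.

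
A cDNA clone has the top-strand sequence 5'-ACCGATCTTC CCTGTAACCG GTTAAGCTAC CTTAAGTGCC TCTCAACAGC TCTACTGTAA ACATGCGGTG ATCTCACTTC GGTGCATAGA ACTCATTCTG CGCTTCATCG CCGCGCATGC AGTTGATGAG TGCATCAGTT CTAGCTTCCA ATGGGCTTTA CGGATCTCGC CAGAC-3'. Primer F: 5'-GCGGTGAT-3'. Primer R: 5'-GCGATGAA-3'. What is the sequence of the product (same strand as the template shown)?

Forward primer GCGGTGAT is found on the top strand at positions 65–72.
Reverse complement of the reverse primer: TTCATCGC. This occurs on the top strand at positions 104–111.
The product is the template from position 65 through 111 (47 bp).

5'-GCGGTGATCTCACTTCGGTGCATAGAACTCATTCTGCGCTTCATCGC-3'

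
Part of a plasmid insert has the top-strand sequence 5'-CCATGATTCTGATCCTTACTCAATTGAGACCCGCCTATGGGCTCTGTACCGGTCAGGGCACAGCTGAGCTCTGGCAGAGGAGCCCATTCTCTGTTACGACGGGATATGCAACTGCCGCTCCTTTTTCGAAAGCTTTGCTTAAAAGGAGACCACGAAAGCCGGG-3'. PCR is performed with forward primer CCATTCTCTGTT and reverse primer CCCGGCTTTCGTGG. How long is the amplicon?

Scanning the template, CCATTCTCTGTT occurs at positions 84–95; this primer anneals to the bottom strand there with its 3' end pointing downstream.
Reverse complement of the reverse primer: CCACGAAAGCCGGG. This occurs on the top strand at positions 150–163.
The product runs from position 84 to position 163, so its length is 163 − 84 + 1 = 80 bp.

80 bp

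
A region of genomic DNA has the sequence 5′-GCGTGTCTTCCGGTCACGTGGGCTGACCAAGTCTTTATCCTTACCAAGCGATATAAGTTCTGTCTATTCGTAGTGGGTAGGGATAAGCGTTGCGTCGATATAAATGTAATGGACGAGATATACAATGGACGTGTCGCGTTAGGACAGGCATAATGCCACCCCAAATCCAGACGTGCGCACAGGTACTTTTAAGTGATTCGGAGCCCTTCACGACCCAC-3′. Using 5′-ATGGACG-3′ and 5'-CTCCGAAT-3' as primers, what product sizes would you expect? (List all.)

The forward primer ATGGACG matches the top strand at positions 109–115, 125–131.
The reverse primer's reverse complement is ATTCGGAG, matching at positions 196–203.
Each forward site pairs with the reverse site to give a product ending at position 203: sizes 95, 79 bp.

95 bp, 79 bp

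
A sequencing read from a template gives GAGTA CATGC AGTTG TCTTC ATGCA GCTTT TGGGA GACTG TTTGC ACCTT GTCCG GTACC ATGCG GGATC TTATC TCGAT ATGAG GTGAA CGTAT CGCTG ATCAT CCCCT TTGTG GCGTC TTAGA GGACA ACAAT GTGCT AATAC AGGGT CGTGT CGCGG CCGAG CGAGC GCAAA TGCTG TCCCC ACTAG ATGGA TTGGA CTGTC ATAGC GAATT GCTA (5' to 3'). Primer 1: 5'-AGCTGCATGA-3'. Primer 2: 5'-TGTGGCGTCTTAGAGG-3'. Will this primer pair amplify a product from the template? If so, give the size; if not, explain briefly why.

Primer 1 (AGCTGCATGA) has reverse complement TCATGCAGCT, which matches the top strand at positions 19–28; primer 1 anneals to the top strand there with its 3' end pointing upstream toward position 19.
Primer 2 (TGTGGCGTCTTAGAGG) matches the top strand directly at positions 112–127; it anneals to the bottom strand with its 3' end pointing downstream toward position 127.
The 3' ends diverge (primer 1 extends toward position 1, primer 2 toward position 219), so the primers never converge on a shared product.

No product — the primers' 3' ends point away from each other.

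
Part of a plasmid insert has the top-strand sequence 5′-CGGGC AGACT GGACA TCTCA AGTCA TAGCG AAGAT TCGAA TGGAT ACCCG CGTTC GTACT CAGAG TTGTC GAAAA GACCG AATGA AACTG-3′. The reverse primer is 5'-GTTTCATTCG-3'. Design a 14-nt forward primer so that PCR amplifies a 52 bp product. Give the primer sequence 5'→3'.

5'-CGAATGGATACCCG-3'

The reverse primer's reverse complement CGAATGAAAC matches the template at positions 79–88, so the product ends at position 88.
A 52 bp product then starts at position 88 − 52 + 1 = 37.
The forward primer is identical to the top strand there: CGAATGGATACCCG.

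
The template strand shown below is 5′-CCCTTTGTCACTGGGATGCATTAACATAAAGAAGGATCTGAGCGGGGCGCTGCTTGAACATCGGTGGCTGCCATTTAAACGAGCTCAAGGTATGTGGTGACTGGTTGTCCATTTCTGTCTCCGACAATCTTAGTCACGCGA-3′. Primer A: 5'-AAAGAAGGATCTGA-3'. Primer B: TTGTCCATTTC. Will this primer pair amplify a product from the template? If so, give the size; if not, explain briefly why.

No product — both primers anneal to the same strand and extend in the same direction.

Primer A (AAAGAAGGATCTGA) matches the top strand at positions 28–41 (3' end points downstream).
Primer B (TTGTCCATTTC) also matches the top strand directly, at positions 105–115 — its reverse complement GAAATGGACAA is not present.
Both primers anneal to the bottom strand with 3' ends pointing the same way, so neither can prime synthesis back toward the other.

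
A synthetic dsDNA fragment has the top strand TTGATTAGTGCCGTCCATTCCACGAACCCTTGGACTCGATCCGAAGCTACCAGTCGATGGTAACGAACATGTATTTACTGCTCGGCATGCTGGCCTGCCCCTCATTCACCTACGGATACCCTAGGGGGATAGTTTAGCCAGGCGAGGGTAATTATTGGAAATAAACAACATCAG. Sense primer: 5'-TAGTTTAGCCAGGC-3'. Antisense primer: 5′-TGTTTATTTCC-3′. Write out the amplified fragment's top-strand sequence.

Scanning the template, TAGTTTAGCCAGGC occurs at positions 130–143; this primer anneals to the bottom strand there with its 3' end pointing downstream.
The reverse primer's reverse complement is GGAAATAAACA, which matches the template at positions 157–167.
The product is the template from position 130 through 167 (38 bp).

5'-TAGTTTAGCCAGGCGAGGGTAATTATTGGAAATAAACA-3'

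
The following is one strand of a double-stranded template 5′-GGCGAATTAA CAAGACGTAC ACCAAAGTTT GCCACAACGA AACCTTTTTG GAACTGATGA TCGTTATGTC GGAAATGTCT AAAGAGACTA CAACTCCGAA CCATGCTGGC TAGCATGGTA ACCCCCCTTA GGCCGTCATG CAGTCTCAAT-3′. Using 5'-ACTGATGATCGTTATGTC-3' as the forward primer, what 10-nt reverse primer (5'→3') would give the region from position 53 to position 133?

The product's 3' end on the top strand is position 133.
The reverse primer anneals to the top strand over positions 124–133, i.e. to CCCCTTAGGC.
Its sequence written 5'→3' is the reverse complement: GCCTAAGGGG.

5'-GCCTAAGGGG-3'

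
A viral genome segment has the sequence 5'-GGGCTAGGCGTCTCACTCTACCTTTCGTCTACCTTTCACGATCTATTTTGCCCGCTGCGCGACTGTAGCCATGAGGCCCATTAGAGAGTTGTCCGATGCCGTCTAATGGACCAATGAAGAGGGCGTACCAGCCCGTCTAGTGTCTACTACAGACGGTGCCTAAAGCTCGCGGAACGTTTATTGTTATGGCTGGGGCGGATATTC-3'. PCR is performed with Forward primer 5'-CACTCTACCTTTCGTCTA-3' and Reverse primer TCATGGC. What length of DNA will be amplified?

61 bp

Scanning the template, CACTCTACCTTTCGTCTA occurs at positions 14–31; this primer anneals to the bottom strand there with its 3' end pointing downstream.
Reverse complement of the reverse primer: GCCATGA. This occurs on the top strand at positions 68–74.
The product runs from position 14 to position 74, so its length is 74 − 14 + 1 = 61 bp.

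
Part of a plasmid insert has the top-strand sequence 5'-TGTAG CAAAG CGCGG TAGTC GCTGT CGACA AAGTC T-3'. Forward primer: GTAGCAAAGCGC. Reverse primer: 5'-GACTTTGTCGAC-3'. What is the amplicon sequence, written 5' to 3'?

Scanning the template, GTAGCAAAGCGC occurs at positions 2–13; this primer anneals to the bottom strand there with its 3' end pointing downstream.
The reverse primer's reverse complement is GTCGACAAAGTC, which matches the template at positions 24–35.
The product is the template from position 2 through 35 (34 bp).

5'-GTAGCAAAGCGCGGTAGTCGCTGTCGACAAAGTC-3'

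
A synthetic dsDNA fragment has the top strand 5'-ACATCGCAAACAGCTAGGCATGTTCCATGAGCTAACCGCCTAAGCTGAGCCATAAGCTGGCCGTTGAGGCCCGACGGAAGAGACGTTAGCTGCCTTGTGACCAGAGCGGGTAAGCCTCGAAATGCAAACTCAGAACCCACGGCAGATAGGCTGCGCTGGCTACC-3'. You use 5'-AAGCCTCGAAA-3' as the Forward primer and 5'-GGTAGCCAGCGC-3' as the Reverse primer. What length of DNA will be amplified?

53 bp

The forward primer matches the template at positions 112–122.
Taking the reverse complement of GGTAGCCAGCGC gives GCGCTGGCTACC, found at positions 153–164 on the template; the primer anneals here to the top strand with its 3' end pointing upstream.
The product runs from position 112 to position 164, so its length is 164 − 112 + 1 = 53 bp.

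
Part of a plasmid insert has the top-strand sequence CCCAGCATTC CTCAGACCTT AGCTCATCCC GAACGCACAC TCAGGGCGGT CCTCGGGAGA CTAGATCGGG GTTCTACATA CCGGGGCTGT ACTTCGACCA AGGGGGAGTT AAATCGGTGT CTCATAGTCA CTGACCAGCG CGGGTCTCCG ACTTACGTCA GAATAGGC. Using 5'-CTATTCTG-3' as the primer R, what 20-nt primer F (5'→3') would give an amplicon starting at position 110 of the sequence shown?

The reverse primer's reverse complement CAGAATAG matches the template at positions 159–166; the product starts at position 110.
The forward primer is identical to the top strand over positions 110–129: TAAATCGGTGTCTCATAGTC.

5'-TAAATCGGTGTCTCATAGTC-3'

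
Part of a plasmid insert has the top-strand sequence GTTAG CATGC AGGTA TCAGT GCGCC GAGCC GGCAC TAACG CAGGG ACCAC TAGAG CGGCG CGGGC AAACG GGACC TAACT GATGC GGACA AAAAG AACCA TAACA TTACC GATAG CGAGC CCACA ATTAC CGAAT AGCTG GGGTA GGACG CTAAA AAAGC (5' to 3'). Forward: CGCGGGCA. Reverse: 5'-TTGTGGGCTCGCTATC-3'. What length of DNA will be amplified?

The forward primer matches the template at positions 59–66.
Taking the reverse complement of TTGTGGGCTCGCTATC gives GATAGCGAGCCCACAA, found at positions 111–126 on the template; the primer anneals here to the top strand with its 3' end pointing upstream.
Amplicon spans positions 59–126: 68 bp.

68 bp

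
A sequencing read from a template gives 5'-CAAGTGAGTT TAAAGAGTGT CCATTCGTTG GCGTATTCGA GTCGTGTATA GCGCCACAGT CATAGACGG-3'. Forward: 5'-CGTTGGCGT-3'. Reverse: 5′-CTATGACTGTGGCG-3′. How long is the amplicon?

40 bp

Scanning the template, CGTTGGCGT occurs at positions 26–34; this primer anneals to the bottom strand there with its 3' end pointing downstream.
Reverse complement of the reverse primer: CGCCACAGTCATAG. This occurs on the top strand at positions 52–65.
The product runs from position 26 to position 65, so its length is 65 − 26 + 1 = 40 bp.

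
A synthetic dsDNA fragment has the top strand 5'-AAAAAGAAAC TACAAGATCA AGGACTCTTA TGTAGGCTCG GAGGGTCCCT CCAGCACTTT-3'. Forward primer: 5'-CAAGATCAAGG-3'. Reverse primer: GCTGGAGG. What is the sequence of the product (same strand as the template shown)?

The forward primer matches the template at positions 13–23.
The reverse primer's reverse complement is CCTCCAGC, which matches the template at positions 48–55.
The product is the template from position 13 through 55 (43 bp).

5'-CAAGATCAAGGACTCTTATGTAGGCTCGGAGGGTCCCTCCAGC-3'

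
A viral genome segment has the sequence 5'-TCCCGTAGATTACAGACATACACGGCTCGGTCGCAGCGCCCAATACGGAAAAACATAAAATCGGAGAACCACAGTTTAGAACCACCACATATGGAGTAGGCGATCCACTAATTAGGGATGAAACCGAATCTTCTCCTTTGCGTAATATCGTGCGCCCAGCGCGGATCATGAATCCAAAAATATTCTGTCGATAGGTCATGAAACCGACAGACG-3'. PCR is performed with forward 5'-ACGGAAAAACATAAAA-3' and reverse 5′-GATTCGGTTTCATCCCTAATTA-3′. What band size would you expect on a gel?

86 bp

Forward primer ACGGAAAAACATAAAA is found on the top strand at positions 45–60.
Taking the reverse complement of GATTCGGTTTCATCCCTAATTA gives TAATTAGGGATGAAACCGAATC, found at positions 109–130 on the template; the primer anneals here to the top strand with its 3' end pointing upstream.
The product runs from position 45 to position 130, so its length is 130 − 45 + 1 = 86 bp.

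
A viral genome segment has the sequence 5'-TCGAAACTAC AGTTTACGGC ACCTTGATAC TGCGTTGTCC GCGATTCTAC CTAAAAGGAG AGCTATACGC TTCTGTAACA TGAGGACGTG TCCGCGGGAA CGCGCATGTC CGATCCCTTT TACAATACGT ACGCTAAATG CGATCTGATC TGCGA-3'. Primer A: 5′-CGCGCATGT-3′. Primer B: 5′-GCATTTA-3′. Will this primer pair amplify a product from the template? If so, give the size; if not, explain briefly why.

Yes — a 41 bp product.

Primer A (CGCGCATGT) matches the top strand at positions 101–109; it acts as a forward primer.
Primer B's reverse complement is TAAATGC, matching the top strand at positions 135–141; it acts as a reverse primer.
The 3' ends face each other across positions 101–141, giving a 41 bp product.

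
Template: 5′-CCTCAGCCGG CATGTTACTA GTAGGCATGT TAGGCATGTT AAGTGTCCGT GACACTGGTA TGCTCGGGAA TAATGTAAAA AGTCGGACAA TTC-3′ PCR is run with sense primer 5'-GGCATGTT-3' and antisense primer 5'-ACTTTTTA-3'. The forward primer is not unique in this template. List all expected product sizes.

75 bp, 60 bp, 51 bp

The forward primer GGCATGTT matches the top strand at positions 9–16, 24–31, 33–40.
The reverse primer's reverse complement is TAAAAAGT, matching at positions 76–83.
Each forward site pairs with the reverse site to give a product ending at position 83: sizes 75, 60, 51 bp.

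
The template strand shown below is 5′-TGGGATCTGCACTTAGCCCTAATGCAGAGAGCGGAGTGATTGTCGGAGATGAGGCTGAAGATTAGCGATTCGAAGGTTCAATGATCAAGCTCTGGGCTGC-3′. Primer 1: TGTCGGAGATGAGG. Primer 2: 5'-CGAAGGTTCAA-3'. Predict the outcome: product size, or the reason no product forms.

No product — both primers anneal to the same strand and extend in the same direction.

Primer 1 (TGTCGGAGATGAGG) matches the top strand at positions 41–54 (3' end points downstream).
Primer 2 (CGAAGGTTCAA) also matches the top strand directly, at positions 71–81 — its reverse complement TTGAACCTTCG is not present.
Both primers anneal to the bottom strand with 3' ends pointing the same way, so neither can prime synthesis back toward the other.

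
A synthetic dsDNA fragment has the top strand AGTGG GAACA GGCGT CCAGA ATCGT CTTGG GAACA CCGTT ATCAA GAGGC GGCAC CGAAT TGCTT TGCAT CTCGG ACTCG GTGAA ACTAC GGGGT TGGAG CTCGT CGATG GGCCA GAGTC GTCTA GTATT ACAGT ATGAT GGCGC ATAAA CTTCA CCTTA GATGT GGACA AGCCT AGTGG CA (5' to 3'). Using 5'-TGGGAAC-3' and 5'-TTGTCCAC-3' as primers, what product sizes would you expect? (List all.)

The forward primer TGGGAAC matches the top strand at positions 3–9, 28–34.
The reverse primer's reverse complement is GTGGACAA, matching at positions 164–171.
Each forward site pairs with the reverse site to give a product ending at position 171: sizes 169, 144 bp.

169 bp, 144 bp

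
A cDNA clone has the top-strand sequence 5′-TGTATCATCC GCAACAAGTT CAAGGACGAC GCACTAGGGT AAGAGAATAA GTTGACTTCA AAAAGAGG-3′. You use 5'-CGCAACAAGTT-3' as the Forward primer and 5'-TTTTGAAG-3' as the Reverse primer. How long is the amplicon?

Forward primer CGCAACAAGTT is found on the top strand at positions 10–20.
The reverse primer's reverse complement is CTTCAAAA, which matches the template at positions 56–63.
The product runs from position 10 to position 63, so its length is 63 − 10 + 1 = 54 bp.

54 bp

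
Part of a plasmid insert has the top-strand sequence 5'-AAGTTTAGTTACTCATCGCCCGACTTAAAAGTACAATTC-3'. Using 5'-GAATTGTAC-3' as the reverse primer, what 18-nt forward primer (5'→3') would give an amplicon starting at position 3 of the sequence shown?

The reverse primer's reverse complement GTACAATTC matches the template at positions 31–39; the product starts at position 3.
The forward primer is identical to the top strand over positions 3–20: GTTTAGTTACTCATCGCC.

5'-GTTTAGTTACTCATCGCC-3'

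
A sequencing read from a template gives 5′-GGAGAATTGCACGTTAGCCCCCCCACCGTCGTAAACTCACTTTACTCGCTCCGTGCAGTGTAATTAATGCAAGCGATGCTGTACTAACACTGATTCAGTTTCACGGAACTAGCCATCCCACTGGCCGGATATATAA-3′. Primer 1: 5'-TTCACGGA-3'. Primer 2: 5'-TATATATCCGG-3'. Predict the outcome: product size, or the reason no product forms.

Yes — a 36 bp product.

Primer 1 (TTCACGGA) matches the top strand at positions 100–107; it acts as a forward primer.
Primer 2's reverse complement is CCGGATATATA, matching the top strand at positions 125–135; it acts as a reverse primer.
The 3' ends face each other across positions 100–135, giving a 36 bp product.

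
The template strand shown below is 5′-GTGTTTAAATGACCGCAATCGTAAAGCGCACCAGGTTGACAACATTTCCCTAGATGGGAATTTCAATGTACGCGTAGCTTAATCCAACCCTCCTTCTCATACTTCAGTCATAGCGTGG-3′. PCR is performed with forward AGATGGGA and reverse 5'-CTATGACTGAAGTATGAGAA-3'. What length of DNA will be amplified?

The forward primer matches the template at positions 52–59.
The reverse primer's reverse complement is TTCTCATACTTCAGTCATAG, which matches the template at positions 94–113.
Amplicon spans positions 52–113: 62 bp.

62 bp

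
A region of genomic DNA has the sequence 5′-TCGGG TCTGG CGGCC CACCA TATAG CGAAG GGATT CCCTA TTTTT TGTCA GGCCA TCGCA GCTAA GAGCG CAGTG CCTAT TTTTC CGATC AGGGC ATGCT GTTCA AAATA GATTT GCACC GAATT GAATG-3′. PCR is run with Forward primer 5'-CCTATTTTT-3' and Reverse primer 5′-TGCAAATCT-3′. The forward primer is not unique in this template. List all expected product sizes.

82 bp, 43 bp

The forward primer CCTATTTTT matches the top strand at positions 37–45, 76–84.
The reverse primer's reverse complement is AGATTTGCA, matching at positions 110–118.
Each forward site pairs with the reverse site to give a product ending at position 118: sizes 82, 43 bp.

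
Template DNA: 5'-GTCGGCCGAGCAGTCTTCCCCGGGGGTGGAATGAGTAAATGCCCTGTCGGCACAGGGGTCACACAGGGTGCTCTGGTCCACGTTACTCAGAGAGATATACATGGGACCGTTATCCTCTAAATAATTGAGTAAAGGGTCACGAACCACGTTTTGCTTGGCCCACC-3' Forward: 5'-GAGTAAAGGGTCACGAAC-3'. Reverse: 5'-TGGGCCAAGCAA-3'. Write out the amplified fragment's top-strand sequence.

5'-GAGTAAAGGGTCACGAACCACGTTTTGCTTGGCCCA-3'

The forward primer matches the template at positions 127–144.
The reverse primer's reverse complement is TTGCTTGGCCCA, which matches the template at positions 151–162.
The product is the template from position 127 through 162 (36 bp).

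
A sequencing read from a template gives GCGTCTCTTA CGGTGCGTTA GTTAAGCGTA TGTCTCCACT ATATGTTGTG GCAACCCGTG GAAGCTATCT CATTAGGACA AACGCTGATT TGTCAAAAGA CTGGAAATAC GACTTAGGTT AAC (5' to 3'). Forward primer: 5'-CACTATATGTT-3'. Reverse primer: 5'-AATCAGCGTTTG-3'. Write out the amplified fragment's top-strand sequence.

Scanning the template, CACTATATGTT occurs at positions 37–47; this primer anneals to the bottom strand there with its 3' end pointing downstream.
The reverse primer's reverse complement is CAAACGCTGATT, which matches the template at positions 79–90.
The product is the template from position 37 through 90 (54 bp).

5'-CACTATATGTTGTGGCAACCCGTGGAAGCTATCTCATTAGGACAAACGCTGATT-3'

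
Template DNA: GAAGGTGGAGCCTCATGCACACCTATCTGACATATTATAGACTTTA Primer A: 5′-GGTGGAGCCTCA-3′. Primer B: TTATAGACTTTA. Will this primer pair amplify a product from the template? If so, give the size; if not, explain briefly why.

Primer A (GGTGGAGCCTCA) matches the top strand at positions 4–15 (3' end points downstream).
Primer B (TTATAGACTTTA) also matches the top strand directly, at positions 35–46 — its reverse complement TAAAGTCTATAA is not present.
Both primers anneal to the bottom strand with 3' ends pointing the same way, so neither can prime synthesis back toward the other.

No product — both primers anneal to the same strand and extend in the same direction.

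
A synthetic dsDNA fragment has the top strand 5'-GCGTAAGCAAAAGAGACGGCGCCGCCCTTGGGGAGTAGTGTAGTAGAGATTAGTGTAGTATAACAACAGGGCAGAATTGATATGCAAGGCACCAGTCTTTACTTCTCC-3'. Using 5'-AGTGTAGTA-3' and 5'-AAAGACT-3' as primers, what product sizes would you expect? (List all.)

The forward primer AGTGTAGTA matches the top strand at positions 37–45, 52–60.
The reverse primer's reverse complement is AGTCTTT, matching at positions 94–100.
Each forward site pairs with the reverse site to give a product ending at position 100: sizes 64, 49 bp.

64 bp, 49 bp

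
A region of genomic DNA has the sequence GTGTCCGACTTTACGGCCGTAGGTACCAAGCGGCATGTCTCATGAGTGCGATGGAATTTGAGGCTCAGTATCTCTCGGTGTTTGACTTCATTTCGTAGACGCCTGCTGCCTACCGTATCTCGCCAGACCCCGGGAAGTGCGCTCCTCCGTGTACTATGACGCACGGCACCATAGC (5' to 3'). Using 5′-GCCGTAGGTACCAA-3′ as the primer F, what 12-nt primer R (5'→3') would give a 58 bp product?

5'-AGATACTGAGCC-3'

The forward primer binds at positions 16–29, so a 58 bp product ends at position 16 + 58 − 1 = 73.
The reverse primer anneals to the top strand over positions 62–73, i.e. to GGCTCAGTATCT.
Its sequence written 5'→3' is the reverse complement: AGATACTGAGCC.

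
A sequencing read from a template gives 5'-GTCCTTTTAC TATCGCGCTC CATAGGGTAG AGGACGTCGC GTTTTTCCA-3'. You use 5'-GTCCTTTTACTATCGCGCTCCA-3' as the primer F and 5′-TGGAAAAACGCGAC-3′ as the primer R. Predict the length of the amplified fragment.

49 bp

The forward primer matches the template at positions 1–22.
Reverse complement of the reverse primer: GTCGCGTTTTTCCA. This occurs on the top strand at positions 36–49.
The product runs from position 1 to position 49, so its length is 49 − 1 + 1 = 49 bp.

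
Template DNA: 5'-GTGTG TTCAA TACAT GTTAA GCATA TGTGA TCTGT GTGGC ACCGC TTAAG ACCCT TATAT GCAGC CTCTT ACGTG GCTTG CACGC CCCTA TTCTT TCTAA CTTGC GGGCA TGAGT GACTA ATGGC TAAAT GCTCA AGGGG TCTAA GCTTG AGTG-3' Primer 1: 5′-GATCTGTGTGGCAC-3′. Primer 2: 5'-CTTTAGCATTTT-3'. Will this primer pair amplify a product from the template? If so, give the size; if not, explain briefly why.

Primer 2 (CTTTAGCATTTT) does not match the top strand, and its reverse complement AAAATGCTAAAG does not match either.
With no annealing site for primer 2, no amplification occurs.

No product — primer 2 has no binding site in the template.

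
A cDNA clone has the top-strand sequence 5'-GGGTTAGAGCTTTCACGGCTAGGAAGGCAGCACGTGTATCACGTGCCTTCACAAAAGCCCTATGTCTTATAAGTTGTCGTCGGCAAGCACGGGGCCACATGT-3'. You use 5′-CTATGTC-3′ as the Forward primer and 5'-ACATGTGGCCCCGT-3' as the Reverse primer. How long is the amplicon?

Forward primer CTATGTC is found on the top strand at positions 60–66.
Reverse complement of the reverse primer: ACGGGGCCACATGT. This occurs on the top strand at positions 89–102.
The product runs from position 60 to position 102, so its length is 102 − 60 + 1 = 43 bp.

43 bp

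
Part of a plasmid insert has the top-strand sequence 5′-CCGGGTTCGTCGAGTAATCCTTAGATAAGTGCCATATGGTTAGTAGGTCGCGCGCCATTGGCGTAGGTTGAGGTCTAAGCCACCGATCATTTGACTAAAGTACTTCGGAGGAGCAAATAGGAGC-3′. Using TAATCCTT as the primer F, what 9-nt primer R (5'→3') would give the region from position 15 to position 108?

The product's 3' end on the top strand is position 108.
The reverse primer anneals to the top strand over positions 100–108, i.e. to GTACTTCGG.
Its sequence written 5'→3' is the reverse complement: CCGAAGTAC.

5'-CCGAAGTAC-3'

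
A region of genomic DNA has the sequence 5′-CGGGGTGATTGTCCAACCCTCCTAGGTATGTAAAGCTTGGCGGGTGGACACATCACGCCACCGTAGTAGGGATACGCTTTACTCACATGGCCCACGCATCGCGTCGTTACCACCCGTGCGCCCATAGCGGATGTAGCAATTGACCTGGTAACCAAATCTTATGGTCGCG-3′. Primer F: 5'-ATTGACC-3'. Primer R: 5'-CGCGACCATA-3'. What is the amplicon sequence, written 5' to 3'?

5'-ATTGACCTGGTAACCAAATCTTATGGTCGCG-3'

The forward primer matches the template at positions 139–145.
The reverse primer's reverse complement is TATGGTCGCG, which matches the template at positions 160–169.
The product is the template from position 139 through 169 (31 bp).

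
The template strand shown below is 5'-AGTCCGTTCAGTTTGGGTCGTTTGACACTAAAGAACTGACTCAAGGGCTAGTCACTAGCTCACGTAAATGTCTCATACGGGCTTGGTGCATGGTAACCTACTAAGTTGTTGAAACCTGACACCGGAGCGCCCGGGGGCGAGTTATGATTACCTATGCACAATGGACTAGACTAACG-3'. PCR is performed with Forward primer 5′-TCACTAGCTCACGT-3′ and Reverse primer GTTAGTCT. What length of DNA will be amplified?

The forward primer matches the template at positions 52–65.
The reverse primer's reverse complement is AGACTAAC, which matches the template at positions 168–175.
The product runs from position 52 to position 175, so its length is 175 − 52 + 1 = 124 bp.

124 bp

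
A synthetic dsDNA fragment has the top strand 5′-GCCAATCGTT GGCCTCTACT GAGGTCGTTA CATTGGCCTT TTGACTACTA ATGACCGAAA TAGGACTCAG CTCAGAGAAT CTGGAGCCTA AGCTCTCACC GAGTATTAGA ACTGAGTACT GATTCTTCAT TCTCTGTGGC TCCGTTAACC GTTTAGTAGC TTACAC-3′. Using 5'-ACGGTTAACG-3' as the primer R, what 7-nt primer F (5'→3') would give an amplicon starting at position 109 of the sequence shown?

5'-GAACTGA-3'

The reverse primer's reverse complement CGTTAACCGT matches the template at positions 143–152; the product starts at position 109.
The forward primer is identical to the top strand over positions 109–115: GAACTGA.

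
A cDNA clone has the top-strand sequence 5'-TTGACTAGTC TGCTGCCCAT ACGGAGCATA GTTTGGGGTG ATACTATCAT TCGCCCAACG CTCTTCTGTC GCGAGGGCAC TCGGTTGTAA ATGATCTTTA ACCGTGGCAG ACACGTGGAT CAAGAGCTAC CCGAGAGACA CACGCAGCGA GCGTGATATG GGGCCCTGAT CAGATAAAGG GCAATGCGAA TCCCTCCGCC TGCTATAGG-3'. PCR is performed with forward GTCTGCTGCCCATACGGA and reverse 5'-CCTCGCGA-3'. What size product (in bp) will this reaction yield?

Scanning the template, GTCTGCTGCCCATACGGA occurs at positions 8–25; this primer anneals to the bottom strand there with its 3' end pointing downstream.
Taking the reverse complement of CCTCGCGA gives TCGCGAGG, found at positions 69–76 on the template; the primer anneals here to the top strand with its 3' end pointing upstream.
The product runs from position 8 to position 76, so its length is 76 − 8 + 1 = 69 bp.

69 bp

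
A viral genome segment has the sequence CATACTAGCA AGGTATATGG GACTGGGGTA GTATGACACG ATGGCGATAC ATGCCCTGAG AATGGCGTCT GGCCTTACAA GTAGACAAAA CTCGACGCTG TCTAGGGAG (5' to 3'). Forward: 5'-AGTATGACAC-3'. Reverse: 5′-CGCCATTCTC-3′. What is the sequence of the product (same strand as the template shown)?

5'-AGTATGACACGATGGCGATACATGCCCTGAGAATGGCG-3'

The forward primer matches the template at positions 30–39.
The reverse primer's reverse complement is GAGAATGGCG, which matches the template at positions 58–67.
The product is the template from position 30 through 67 (38 bp).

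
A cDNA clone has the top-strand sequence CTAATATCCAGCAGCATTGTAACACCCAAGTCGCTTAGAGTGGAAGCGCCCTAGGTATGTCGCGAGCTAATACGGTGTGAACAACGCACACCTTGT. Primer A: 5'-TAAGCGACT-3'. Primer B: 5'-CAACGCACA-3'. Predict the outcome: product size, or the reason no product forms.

Primer A (TAAGCGACT) has reverse complement AGTCGCTTA, which matches the top strand at positions 29–37; primer A anneals to the top strand there with its 3' end pointing upstream toward position 29.
Primer B (CAACGCACA) matches the top strand directly at positions 82–90; it anneals to the bottom strand with its 3' end pointing downstream toward position 90.
The 3' ends diverge (primer A extends toward position 1, primer B toward position 96), so the primers never converge on a shared product.

No product — the primers' 3' ends point away from each other.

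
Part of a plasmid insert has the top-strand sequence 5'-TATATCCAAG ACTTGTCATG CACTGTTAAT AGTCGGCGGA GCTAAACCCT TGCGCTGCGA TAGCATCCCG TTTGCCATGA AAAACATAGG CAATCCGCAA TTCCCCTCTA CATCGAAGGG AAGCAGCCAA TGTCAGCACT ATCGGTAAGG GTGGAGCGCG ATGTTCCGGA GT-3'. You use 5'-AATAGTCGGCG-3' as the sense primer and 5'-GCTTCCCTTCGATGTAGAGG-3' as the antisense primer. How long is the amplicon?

The forward primer matches the template at positions 28–38.
Reverse complement of the reverse primer: CCTCTACATCGAAGGGAAGC. This occurs on the top strand at positions 105–124.
The product runs from position 28 to position 124, so its length is 124 − 28 + 1 = 97 bp.

97 bp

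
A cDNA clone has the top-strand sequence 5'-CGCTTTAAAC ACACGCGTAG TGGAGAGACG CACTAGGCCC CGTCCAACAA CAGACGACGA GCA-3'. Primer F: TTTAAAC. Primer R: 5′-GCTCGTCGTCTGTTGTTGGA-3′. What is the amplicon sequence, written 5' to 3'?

5'-TTTAAACACACGCGTAGTGGAGAGACGCACTAGGCCCCGTCCAACAACAGACGACGAGC-3'

Forward primer TTTAAAC is found on the top strand at positions 4–10.
The reverse primer's reverse complement is TCCAACAACAGACGACGAGC, which matches the template at positions 43–62.
The product is the template from position 4 through 62 (59 bp).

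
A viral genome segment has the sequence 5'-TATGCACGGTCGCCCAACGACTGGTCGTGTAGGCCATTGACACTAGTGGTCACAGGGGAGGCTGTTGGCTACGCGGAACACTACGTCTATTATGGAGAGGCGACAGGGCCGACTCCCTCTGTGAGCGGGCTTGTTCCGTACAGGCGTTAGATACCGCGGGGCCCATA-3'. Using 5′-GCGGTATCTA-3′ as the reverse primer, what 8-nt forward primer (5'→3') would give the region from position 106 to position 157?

5'-GGGCCGAC-3'

The reverse primer's reverse complement TAGATACCGC matches the template at positions 148–157; the product starts at position 106.
The forward primer is identical to the top strand over positions 106–113: GGGCCGAC.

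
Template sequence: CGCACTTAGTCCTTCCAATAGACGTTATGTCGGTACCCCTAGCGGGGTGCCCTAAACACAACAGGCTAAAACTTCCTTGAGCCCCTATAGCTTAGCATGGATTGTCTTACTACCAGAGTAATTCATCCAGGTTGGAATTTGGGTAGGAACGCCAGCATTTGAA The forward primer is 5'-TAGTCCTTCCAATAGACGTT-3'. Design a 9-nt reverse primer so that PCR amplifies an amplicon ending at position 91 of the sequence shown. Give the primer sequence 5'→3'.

5'-GCTATAGGG-3'

The forward primer binds at positions 7–26; the product's 3' end on the top strand is position 91.
The reverse primer anneals to the top strand over positions 83–91, i.e. to CCCTATAGC.
Its sequence written 5'→3' is the reverse complement: GCTATAGGG.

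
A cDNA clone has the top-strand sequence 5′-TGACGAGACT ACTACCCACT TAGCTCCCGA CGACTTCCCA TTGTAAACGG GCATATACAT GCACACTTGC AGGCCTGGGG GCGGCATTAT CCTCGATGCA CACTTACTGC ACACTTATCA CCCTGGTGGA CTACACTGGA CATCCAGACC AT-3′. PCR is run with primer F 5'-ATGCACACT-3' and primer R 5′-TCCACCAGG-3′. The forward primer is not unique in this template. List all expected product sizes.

The forward primer ATGCACACT matches the top strand at positions 59–67, 96–104.
The reverse primer's reverse complement is CCTGGTGGA, matching at positions 122–130.
Each forward site pairs with the reverse site to give a product ending at position 130: sizes 72, 35 bp.

72 bp, 35 bp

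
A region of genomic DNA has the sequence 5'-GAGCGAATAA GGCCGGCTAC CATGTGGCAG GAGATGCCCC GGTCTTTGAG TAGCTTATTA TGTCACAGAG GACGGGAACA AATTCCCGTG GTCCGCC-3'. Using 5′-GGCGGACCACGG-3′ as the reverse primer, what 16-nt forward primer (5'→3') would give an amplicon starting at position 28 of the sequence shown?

5'-CAGGAGATGCCCCGGT-3'

The reverse primer's reverse complement CCGTGGTCCGCC matches the template at positions 86–97; the product starts at position 28.
The forward primer is identical to the top strand over positions 28–43: CAGGAGATGCCCCGGT.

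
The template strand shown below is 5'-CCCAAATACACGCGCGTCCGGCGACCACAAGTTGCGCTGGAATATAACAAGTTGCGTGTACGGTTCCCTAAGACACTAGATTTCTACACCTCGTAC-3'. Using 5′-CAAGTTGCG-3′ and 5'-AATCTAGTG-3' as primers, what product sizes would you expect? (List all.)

The forward primer CAAGTTGCG matches the top strand at positions 28–36, 48–56.
The reverse primer's reverse complement is CACTAGATT, matching at positions 74–82.
Each forward site pairs with the reverse site to give a product ending at position 82: sizes 55, 35 bp.

55 bp, 35 bp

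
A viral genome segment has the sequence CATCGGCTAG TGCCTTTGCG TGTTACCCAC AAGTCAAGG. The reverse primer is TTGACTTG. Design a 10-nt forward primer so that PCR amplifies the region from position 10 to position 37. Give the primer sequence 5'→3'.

The reverse primer's reverse complement CAAGTCAA matches the template at positions 30–37; the product starts at position 10.
The forward primer is identical to the top strand over positions 10–19: GTGCCTTTGC.

5'-GTGCCTTTGC-3'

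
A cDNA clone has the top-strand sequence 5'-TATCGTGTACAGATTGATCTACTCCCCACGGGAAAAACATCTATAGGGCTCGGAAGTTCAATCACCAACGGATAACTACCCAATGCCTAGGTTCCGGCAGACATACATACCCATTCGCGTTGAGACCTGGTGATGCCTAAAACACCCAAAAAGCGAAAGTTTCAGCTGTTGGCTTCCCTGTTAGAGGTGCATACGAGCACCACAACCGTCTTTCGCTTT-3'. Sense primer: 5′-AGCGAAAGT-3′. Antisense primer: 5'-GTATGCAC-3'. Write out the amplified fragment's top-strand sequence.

5'-AGCGAAAGTTTCAGCTGTTGGCTTCCCTGTTAGAGGTGCATAC-3'

Scanning the template, AGCGAAAGT occurs at positions 152–160; this primer anneals to the bottom strand there with its 3' end pointing downstream.
Taking the reverse complement of GTATGCAC gives GTGCATAC, found at positions 187–194 on the template; the primer anneals here to the top strand with its 3' end pointing upstream.
The product is the template from position 152 through 194 (43 bp).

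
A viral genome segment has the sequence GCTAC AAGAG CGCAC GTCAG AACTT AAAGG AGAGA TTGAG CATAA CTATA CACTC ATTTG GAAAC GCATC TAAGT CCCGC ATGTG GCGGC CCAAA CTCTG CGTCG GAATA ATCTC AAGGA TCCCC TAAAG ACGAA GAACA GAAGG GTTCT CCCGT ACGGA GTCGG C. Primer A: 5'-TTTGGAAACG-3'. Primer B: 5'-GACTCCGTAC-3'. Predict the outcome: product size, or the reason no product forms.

Primer A (TTTGGAAACG) matches the top strand at positions 57–66; it acts as a forward primer.
Primer B's reverse complement is GTACGGAGTC, matching the top strand at positions 154–163; it acts as a reverse primer.
The 3' ends face each other across positions 57–163, giving a 107 bp product.

Yes — a 107 bp product.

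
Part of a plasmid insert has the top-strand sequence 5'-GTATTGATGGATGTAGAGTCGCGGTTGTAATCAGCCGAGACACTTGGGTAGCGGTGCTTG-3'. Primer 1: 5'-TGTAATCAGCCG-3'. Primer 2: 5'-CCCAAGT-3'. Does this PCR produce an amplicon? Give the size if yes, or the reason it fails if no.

Primer 1 (TGTAATCAGCCG) matches the top strand at positions 26–37; it acts as a forward primer.
Primer 2's reverse complement is ACTTGGG, matching the top strand at positions 42–48; it acts as a reverse primer.
The 3' ends face each other across positions 26–48, giving a 23 bp product.

Yes — a 23 bp product.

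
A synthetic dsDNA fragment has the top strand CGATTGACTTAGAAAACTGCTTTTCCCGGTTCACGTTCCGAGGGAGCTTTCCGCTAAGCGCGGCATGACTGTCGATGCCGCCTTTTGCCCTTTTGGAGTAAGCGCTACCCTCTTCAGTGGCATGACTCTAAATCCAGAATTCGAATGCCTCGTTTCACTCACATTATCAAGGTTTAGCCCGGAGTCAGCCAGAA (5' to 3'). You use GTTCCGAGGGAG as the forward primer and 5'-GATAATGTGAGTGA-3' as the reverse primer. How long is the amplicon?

134 bp

The forward primer matches the template at positions 35–46.
Taking the reverse complement of GATAATGTGAGTGA gives TCACTCACATTATC, found at positions 155–168 on the template; the primer anneals here to the top strand with its 3' end pointing upstream.
Amplicon spans positions 35–168: 134 bp.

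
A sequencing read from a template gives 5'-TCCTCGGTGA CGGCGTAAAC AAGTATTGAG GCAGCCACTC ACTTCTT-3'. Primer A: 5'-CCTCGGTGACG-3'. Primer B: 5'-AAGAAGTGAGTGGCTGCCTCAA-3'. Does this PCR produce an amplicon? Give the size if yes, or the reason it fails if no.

Yes — a 46 bp product.

Primer A (CCTCGGTGACG) matches the top strand at positions 2–12; it acts as a forward primer.
Primer B's reverse complement is TTGAGGCAGCCACTCACTTCTT, matching the top strand at positions 26–47; it acts as a reverse primer.
The 3' ends face each other across positions 2–47, giving a 46 bp product.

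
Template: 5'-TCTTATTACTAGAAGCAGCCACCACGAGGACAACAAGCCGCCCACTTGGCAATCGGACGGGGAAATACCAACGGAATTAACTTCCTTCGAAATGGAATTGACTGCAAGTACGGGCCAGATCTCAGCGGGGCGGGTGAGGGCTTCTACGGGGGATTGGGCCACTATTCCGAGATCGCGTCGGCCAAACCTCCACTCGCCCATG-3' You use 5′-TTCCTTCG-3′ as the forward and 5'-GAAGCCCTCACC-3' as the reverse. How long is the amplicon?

Scanning the template, TTCCTTCG occurs at positions 82–89; this primer anneals to the bottom strand there with its 3' end pointing downstream.
The reverse primer's reverse complement is GGTGAGGGCTTC, which matches the template at positions 133–144.
The product runs from position 82 to position 144, so its length is 144 − 82 + 1 = 63 bp.

63 bp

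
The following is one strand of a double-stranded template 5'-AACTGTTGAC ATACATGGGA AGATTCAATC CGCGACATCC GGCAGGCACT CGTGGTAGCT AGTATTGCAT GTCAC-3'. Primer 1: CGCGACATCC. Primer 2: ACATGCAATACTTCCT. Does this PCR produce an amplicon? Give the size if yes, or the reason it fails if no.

Primer 2 (ACATGCAATACTTCCT) does not match the top strand, and its reverse complement AGGAAGTATTGCATGT does not match either.
With no annealing site for primer 2, no amplification occurs.

No product — primer 2 has no binding site in the template.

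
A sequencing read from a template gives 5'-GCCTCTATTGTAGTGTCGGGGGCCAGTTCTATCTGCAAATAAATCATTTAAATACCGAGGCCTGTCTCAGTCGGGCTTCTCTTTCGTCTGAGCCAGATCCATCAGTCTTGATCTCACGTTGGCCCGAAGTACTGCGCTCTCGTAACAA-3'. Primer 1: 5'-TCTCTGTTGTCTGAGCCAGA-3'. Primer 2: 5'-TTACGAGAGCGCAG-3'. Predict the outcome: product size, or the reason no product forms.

No product — primer 1 has no binding site in the template.

Primer 1 (TCTCTGTTGTCTGAGCCAGA) does not match the top strand, and its reverse complement TCTGGCTCAGACAACAGAGA does not match either.
With no annealing site for primer 1, no amplification occurs.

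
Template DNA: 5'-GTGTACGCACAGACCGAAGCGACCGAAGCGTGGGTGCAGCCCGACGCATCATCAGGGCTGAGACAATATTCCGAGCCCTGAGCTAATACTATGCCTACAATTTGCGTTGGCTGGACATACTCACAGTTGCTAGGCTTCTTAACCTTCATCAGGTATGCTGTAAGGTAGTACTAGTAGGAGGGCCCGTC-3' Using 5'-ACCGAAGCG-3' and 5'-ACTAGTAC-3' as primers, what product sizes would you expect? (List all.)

The forward primer ACCGAAGCG matches the top strand at positions 13–21, 22–30.
The reverse primer's reverse complement is GTACTAGT, matching at positions 168–175.
Each forward site pairs with the reverse site to give a product ending at position 175: sizes 163, 154 bp.

163 bp, 154 bp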